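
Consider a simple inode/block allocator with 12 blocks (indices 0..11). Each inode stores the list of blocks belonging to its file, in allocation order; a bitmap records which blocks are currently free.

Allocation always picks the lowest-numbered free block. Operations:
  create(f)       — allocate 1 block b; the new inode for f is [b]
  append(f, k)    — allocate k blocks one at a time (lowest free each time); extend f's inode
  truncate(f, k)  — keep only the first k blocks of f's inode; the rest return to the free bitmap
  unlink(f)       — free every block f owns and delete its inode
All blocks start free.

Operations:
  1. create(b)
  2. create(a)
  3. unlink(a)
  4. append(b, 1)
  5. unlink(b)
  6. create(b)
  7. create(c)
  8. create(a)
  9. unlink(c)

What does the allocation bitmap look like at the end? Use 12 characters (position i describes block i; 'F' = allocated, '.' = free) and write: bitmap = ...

bitmap = F.F.........

after create(b) → b:[0]  free=[F...........]
after create(a) → a:[1], b:[0]  free=[FF..........]
after unlink(a) → b:[0]  free=[F...........]
after append(b, 1) → b:[0, 1]  free=[FF..........]
after unlink(b) →   free=[............]
after create(b) → b:[0]  free=[F...........]
after create(c) → b:[0], c:[1]  free=[FF..........]
after create(a) → a:[2], b:[0], c:[1]  free=[FFF.........]
after unlink(c) → a:[2], b:[0]  free=[F.F.........]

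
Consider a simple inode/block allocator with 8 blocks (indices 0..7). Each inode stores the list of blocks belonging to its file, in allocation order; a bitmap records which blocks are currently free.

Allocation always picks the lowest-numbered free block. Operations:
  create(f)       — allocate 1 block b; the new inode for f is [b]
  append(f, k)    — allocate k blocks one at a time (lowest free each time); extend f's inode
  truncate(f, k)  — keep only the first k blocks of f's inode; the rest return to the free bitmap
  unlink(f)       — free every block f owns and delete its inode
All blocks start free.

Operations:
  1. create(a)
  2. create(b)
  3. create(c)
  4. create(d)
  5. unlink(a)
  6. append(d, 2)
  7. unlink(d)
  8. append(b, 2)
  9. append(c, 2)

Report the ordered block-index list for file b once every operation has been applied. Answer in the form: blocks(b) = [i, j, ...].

create(a): bitmap=F....... | a=[0]
create(b): bitmap=FF...... | a=[0] b=[1]
create(c): bitmap=FFF..... | a=[0] b=[1] c=[2]
create(d): bitmap=FFFF.... | a=[0] b=[1] c=[2] d=[3]
unlink(a): bitmap=.FFF.... | b=[1] c=[2] d=[3]
append(d, 2): bitmap=FFFFF... | b=[1] c=[2] d=[3, 0, 4]
unlink(d): bitmap=.FF..... | b=[1] c=[2]
append(b, 2): bitmap=FFFF.... | b=[1, 0, 3] c=[2]
append(c, 2): bitmap=FFFFFF.. | b=[1, 0, 3] c=[2, 4, 5]

blocks(b) = [1, 0, 3]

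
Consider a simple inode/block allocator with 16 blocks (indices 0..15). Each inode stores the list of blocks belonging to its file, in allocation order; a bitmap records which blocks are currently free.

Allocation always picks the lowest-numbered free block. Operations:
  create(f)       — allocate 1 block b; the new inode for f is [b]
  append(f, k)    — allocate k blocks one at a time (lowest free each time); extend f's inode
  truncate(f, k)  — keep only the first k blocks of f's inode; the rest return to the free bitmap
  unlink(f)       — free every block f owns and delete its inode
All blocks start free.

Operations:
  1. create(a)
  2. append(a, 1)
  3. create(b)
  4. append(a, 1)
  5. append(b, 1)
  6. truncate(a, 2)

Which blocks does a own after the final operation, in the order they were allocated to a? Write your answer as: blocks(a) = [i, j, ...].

blocks(a) = [0, 1]

after create(a) → a:[0]  free=[F...............]
after append(a, 1) → a:[0, 1]  free=[FF..............]
after create(b) → a:[0, 1], b:[2]  free=[FFF.............]
after append(a, 1) → a:[0, 1, 3], b:[2]  free=[FFFF............]
after append(b, 1) → a:[0, 1, 3], b:[2, 4]  free=[FFFFF...........]
after truncate(a, 2) → a:[0, 1], b:[2, 4]  free=[FFF.F...........]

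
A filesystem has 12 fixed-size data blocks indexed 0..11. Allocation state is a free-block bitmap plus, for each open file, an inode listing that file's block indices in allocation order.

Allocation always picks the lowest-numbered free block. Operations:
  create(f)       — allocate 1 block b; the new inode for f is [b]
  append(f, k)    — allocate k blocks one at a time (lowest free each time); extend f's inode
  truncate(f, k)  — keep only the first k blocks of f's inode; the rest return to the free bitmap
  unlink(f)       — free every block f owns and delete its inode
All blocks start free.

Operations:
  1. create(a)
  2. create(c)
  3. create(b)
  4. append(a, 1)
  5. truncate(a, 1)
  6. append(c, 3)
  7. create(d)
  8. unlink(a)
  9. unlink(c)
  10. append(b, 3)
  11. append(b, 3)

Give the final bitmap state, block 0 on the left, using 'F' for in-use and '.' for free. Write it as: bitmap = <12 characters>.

bitmap = FFFFFFFF....

create(a): bitmap=F........... | a=[0]
create(c): bitmap=FF.......... | a=[0] c=[1]
create(b): bitmap=FFF......... | a=[0] b=[2] c=[1]
append(a, 1): bitmap=FFFF........ | a=[0, 3] b=[2] c=[1]
truncate(a, 1): bitmap=FFF......... | a=[0] b=[2] c=[1]
append(c, 3): bitmap=FFFFFF...... | a=[0] b=[2] c=[1, 3, 4, 5]
create(d): bitmap=FFFFFFF..... | a=[0] b=[2] c=[1, 3, 4, 5] d=[6]
unlink(a): bitmap=.FFFFFF..... | b=[2] c=[1, 3, 4, 5] d=[6]
unlink(c): bitmap=..F...F..... | b=[2] d=[6]
append(b, 3): bitmap=FFFF..F..... | b=[2, 0, 1, 3] d=[6]
append(b, 3): bitmap=FFFFFFFF.... | b=[2, 0, 1, 3, 4, 5, 7] d=[6]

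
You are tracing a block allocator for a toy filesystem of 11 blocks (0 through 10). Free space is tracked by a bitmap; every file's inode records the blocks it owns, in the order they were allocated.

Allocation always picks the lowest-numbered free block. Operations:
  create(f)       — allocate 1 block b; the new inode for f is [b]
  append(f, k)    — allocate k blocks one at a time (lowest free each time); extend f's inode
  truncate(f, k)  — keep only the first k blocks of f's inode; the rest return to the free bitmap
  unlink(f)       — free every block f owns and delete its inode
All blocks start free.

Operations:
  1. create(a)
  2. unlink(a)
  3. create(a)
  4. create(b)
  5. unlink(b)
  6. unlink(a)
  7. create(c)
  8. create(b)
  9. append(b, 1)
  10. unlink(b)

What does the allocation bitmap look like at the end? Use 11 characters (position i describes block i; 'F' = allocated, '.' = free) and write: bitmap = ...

bitmap = F..........

[1] create(a) — a=0 (map F..........)
[2] unlink(a) —  (map ...........)
[3] create(a) — a=0 (map F..........)
[4] create(b) — a=0 b=1 (map FF.........)
[5] unlink(b) — a=0 (map F..........)
[6] unlink(a) —  (map ...........)
[7] create(c) — c=0 (map F..........)
[8] create(b) — b=1 c=0 (map FF.........)
[9] append(b, 1) — b=1,2 c=0 (map FFF........)
[10] unlink(b) — c=0 (map F..........)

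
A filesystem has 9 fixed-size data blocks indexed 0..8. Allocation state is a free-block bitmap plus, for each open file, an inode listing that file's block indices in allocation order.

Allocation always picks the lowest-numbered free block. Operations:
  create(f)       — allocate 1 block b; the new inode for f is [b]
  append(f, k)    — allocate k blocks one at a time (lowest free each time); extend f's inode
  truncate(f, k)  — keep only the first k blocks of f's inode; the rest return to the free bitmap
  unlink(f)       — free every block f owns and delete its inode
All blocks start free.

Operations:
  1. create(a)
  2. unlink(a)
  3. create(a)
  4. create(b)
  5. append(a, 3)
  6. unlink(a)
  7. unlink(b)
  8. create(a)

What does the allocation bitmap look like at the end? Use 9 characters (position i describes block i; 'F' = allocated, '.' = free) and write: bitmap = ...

after create(a) → a:[0]  free=[F........]
after unlink(a) →   free=[.........]
after create(a) → a:[0]  free=[F........]
after create(b) → a:[0], b:[1]  free=[FF.......]
after append(a, 3) → a:[0, 2, 3, 4], b:[1]  free=[FFFFF....]
after unlink(a) → b:[1]  free=[.F.......]
after unlink(b) →   free=[.........]
after create(a) → a:[0]  free=[F........]

bitmap = F........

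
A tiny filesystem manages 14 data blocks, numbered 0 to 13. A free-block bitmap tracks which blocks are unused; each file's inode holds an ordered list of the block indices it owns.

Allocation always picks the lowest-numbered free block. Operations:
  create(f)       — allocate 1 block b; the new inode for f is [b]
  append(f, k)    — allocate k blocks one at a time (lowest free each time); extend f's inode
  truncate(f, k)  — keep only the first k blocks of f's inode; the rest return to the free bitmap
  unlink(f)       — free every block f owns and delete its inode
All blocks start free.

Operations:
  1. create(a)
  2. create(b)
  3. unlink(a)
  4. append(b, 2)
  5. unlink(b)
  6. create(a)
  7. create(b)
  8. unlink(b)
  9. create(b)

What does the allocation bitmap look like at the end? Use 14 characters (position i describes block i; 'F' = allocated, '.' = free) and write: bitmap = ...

after create(a) → a:[0]  free=[F.............]
after create(b) → a:[0], b:[1]  free=[FF............]
after unlink(a) → b:[1]  free=[.F............]
after append(b, 2) → b:[1, 0, 2]  free=[FFF...........]
after unlink(b) →   free=[..............]
after create(a) → a:[0]  free=[F.............]
after create(b) → a:[0], b:[1]  free=[FF............]
after unlink(b) → a:[0]  free=[F.............]
after create(b) → a:[0], b:[1]  free=[FF............]

bitmap = FF............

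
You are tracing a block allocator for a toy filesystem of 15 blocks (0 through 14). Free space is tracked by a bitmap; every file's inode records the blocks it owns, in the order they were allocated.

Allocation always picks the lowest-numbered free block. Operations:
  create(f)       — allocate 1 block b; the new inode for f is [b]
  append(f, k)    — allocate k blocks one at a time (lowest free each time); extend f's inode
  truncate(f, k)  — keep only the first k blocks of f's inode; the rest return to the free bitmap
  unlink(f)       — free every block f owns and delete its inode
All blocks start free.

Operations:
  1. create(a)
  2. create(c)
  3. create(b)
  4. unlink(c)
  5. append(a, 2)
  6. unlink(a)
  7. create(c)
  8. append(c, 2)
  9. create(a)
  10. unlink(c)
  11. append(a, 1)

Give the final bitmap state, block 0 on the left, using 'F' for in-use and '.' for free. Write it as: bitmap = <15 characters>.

after create(a) → a:[0]  free=[F..............]
after create(c) → a:[0], c:[1]  free=[FF.............]
after create(b) → a:[0], b:[2], c:[1]  free=[FFF............]
after unlink(c) → a:[0], b:[2]  free=[F.F............]
after append(a, 2) → a:[0, 1, 3], b:[2]  free=[FFFF...........]
after unlink(a) → b:[2]  free=[..F............]
after create(c) → b:[2], c:[0]  free=[F.F............]
after append(c, 2) → b:[2], c:[0, 1, 3]  free=[FFFF...........]
after create(a) → a:[4], b:[2], c:[0, 1, 3]  free=[FFFFF..........]
after unlink(c) → a:[4], b:[2]  free=[..F.F..........]
after append(a, 1) → a:[4, 0], b:[2]  free=[F.F.F..........]

bitmap = F.F.F..........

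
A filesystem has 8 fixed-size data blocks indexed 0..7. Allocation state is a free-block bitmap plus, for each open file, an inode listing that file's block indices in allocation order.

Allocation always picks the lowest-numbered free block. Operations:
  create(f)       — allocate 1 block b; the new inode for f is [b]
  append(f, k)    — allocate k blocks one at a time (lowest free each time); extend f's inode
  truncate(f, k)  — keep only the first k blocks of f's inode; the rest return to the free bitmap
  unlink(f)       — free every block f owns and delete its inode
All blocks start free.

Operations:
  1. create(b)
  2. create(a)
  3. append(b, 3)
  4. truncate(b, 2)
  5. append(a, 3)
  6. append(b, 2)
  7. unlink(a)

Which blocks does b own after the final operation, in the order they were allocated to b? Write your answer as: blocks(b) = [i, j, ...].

  1. create(b)  ⇒  F.......  {b→[0]}
  2. create(a)  ⇒  FF......  {a→[1]; b→[0]}
  3. append(b, 3)  ⇒  FFFFF...  {a→[1]; b→[0, 2, 3, 4]}
  4. truncate(b, 2)  ⇒  FFF.....  {a→[1]; b→[0, 2]}
  5. append(a, 3)  ⇒  FFFFFF..  {a→[1, 3, 4, 5]; b→[0, 2]}
  6. append(b, 2)  ⇒  FFFFFFFF  {a→[1, 3, 4, 5]; b→[0, 2, 6, 7]}
  7. unlink(a)  ⇒  F.F...FF  {b→[0, 2, 6, 7]}

blocks(b) = [0, 2, 6, 7]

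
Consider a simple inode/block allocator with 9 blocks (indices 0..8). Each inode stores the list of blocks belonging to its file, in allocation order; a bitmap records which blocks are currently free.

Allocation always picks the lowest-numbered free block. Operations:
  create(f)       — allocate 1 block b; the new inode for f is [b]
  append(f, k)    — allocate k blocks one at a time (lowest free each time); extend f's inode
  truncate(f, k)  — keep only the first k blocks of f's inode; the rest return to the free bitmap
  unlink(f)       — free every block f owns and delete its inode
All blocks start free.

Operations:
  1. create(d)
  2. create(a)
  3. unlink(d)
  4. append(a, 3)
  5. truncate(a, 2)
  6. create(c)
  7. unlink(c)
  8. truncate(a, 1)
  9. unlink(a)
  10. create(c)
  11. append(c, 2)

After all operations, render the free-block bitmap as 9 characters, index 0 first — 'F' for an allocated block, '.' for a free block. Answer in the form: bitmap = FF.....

after create(d) → d:[0]  free=[F........]
after create(a) → a:[1], d:[0]  free=[FF.......]
after unlink(d) → a:[1]  free=[.F.......]
after append(a, 3) → a:[1, 0, 2, 3]  free=[FFFF.....]
after truncate(a, 2) → a:[1, 0]  free=[FF.......]
after create(c) → a:[1, 0], c:[2]  free=[FFF......]
after unlink(c) → a:[1, 0]  free=[FF.......]
after truncate(a, 1) → a:[1]  free=[.F.......]
after unlink(a) →   free=[.........]
after create(c) → c:[0]  free=[F........]
after append(c, 2) → c:[0, 1, 2]  free=[FFF......]

bitmap = FFF......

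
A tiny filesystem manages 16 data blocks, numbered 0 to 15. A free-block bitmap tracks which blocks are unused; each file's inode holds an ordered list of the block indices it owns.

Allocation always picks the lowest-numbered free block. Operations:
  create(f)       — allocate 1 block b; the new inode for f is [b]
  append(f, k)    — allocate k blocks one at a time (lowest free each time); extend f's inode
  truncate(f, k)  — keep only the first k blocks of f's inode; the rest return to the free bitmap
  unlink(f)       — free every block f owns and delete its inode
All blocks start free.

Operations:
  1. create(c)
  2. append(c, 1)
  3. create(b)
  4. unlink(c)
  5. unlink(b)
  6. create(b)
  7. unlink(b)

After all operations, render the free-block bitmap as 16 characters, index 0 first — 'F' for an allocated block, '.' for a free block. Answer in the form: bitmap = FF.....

bitmap = ................

[1] create(c) — c=0 (map F...............)
[2] append(c, 1) — c=0,1 (map FF..............)
[3] create(b) — b=2 c=0,1 (map FFF.............)
[4] unlink(c) — b=2 (map ..F.............)
[5] unlink(b) —  (map ................)
[6] create(b) — b=0 (map F...............)
[7] unlink(b) —  (map ................)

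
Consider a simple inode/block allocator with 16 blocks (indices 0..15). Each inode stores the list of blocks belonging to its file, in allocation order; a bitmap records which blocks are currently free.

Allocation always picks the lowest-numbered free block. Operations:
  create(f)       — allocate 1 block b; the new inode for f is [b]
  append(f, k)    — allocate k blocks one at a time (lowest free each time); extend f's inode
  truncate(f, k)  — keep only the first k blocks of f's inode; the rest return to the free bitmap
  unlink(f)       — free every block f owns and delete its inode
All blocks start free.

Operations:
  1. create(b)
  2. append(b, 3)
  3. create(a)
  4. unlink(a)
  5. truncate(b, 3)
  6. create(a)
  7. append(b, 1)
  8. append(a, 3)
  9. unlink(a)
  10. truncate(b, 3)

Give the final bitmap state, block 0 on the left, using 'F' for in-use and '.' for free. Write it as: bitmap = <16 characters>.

  1. create(b)  ⇒  F...............  {b→[0]}
  2. append(b, 3)  ⇒  FFFF............  {b→[0, 1, 2, 3]}
  3. create(a)  ⇒  FFFFF...........  {a→[4]; b→[0, 1, 2, 3]}
  4. unlink(a)  ⇒  FFFF............  {b→[0, 1, 2, 3]}
  5. truncate(b, 3)  ⇒  FFF.............  {b→[0, 1, 2]}
  6. create(a)  ⇒  FFFF............  {a→[3]; b→[0, 1, 2]}
  7. append(b, 1)  ⇒  FFFFF...........  {a→[3]; b→[0, 1, 2, 4]}
  8. append(a, 3)  ⇒  FFFFFFFF........  {a→[3, 5, 6, 7]; b→[0, 1, 2, 4]}
  9. unlink(a)  ⇒  FFF.F...........  {b→[0, 1, 2, 4]}
  10. truncate(b, 3)  ⇒  FFF.............  {b→[0, 1, 2]}

bitmap = FFF.............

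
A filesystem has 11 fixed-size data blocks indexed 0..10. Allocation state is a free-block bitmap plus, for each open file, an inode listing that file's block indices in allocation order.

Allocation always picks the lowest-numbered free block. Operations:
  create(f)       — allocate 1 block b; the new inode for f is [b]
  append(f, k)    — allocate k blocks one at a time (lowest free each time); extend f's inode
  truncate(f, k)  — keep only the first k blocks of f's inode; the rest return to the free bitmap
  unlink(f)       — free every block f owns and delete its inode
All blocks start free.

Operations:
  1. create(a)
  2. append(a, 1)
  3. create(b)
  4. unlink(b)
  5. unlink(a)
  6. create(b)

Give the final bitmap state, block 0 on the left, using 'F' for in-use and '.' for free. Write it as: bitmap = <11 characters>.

bitmap = F..........

create(a): bitmap=F.......... | a=[0]
append(a, 1): bitmap=FF......... | a=[0, 1]
create(b): bitmap=FFF........ | a=[0, 1] b=[2]
unlink(b): bitmap=FF......... | a=[0, 1]
unlink(a): bitmap=........... | 
create(b): bitmap=F.......... | b=[0]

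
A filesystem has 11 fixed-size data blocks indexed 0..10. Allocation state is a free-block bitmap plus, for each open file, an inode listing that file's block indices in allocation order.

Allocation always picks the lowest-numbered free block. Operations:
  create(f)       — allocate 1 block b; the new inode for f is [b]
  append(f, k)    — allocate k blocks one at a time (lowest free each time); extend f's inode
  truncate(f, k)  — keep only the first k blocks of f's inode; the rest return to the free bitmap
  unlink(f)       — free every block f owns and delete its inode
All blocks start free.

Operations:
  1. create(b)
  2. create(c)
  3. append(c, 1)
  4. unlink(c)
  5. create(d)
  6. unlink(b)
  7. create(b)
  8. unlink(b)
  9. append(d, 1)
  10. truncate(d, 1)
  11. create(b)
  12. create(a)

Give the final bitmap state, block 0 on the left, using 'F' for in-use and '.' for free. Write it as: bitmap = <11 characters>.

bitmap = FFF........

after create(b) → b:[0]  free=[F..........]
after create(c) → b:[0], c:[1]  free=[FF.........]
after append(c, 1) → b:[0], c:[1, 2]  free=[FFF........]
after unlink(c) → b:[0]  free=[F..........]
after create(d) → b:[0], d:[1]  free=[FF.........]
after unlink(b) → d:[1]  free=[.F.........]
after create(b) → b:[0], d:[1]  free=[FF.........]
after unlink(b) → d:[1]  free=[.F.........]
after append(d, 1) → d:[1, 0]  free=[FF.........]
after truncate(d, 1) → d:[1]  free=[.F.........]
after create(b) → b:[0], d:[1]  free=[FF.........]
after create(a) → a:[2], b:[0], d:[1]  free=[FFF........]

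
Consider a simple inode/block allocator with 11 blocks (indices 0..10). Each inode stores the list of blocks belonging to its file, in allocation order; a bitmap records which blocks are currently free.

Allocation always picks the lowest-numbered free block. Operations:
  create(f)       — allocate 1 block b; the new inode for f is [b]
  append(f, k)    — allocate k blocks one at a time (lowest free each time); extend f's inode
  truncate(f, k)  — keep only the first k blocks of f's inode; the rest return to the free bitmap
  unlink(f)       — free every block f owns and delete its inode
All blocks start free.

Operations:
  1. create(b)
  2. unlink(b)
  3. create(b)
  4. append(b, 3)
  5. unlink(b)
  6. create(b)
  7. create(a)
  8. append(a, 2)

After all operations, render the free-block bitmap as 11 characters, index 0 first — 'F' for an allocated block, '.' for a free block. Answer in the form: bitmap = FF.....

after create(b) → b:[0]  free=[F..........]
after unlink(b) →   free=[...........]
after create(b) → b:[0]  free=[F..........]
after append(b, 3) → b:[0, 1, 2, 3]  free=[FFFF.......]
after unlink(b) →   free=[...........]
after create(b) → b:[0]  free=[F..........]
after create(a) → a:[1], b:[0]  free=[FF.........]
after append(a, 2) → a:[1, 2, 3], b:[0]  free=[FFFF.......]

bitmap = FFFF.......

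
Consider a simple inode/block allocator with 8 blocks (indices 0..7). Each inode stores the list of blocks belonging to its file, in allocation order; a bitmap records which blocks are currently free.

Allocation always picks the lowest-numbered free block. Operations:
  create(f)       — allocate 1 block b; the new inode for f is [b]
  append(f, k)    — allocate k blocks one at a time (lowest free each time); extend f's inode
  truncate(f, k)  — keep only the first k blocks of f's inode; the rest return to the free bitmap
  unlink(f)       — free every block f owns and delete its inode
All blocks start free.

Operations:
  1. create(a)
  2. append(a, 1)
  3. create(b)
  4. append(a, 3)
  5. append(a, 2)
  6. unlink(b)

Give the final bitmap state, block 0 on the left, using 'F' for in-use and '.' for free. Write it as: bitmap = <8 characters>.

bitmap = FF.FFFFF

  1. create(a)  ⇒  F.......  {a→[0]}
  2. append(a, 1)  ⇒  FF......  {a→[0, 1]}
  3. create(b)  ⇒  FFF.....  {a→[0, 1]; b→[2]}
  4. append(a, 3)  ⇒  FFFFFF..  {a→[0, 1, 3, 4, 5]; b→[2]}
  5. append(a, 2)  ⇒  FFFFFFFF  {a→[0, 1, 3, 4, 5, 6, 7]; b→[2]}
  6. unlink(b)  ⇒  FF.FFFFF  {a→[0, 1, 3, 4, 5, 6, 7]}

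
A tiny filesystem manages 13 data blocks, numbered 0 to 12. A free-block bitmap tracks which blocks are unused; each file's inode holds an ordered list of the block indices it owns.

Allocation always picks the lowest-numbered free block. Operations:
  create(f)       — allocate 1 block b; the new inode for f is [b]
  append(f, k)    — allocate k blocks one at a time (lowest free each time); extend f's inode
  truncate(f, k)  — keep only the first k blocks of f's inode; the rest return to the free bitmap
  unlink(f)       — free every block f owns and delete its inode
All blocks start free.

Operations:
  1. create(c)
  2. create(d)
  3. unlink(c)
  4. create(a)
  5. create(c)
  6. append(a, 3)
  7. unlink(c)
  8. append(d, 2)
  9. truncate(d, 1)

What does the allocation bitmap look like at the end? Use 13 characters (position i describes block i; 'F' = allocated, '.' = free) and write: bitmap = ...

bitmap = FF.FFF.......

after create(c) → c:[0]  free=[F............]
after create(d) → c:[0], d:[1]  free=[FF...........]
after unlink(c) → d:[1]  free=[.F...........]
after create(a) → a:[0], d:[1]  free=[FF...........]
after create(c) → a:[0], c:[2], d:[1]  free=[FFF..........]
after append(a, 3) → a:[0, 3, 4, 5], c:[2], d:[1]  free=[FFFFFF.......]
after unlink(c) → a:[0, 3, 4, 5], d:[1]  free=[FF.FFF.......]
after append(d, 2) → a:[0, 3, 4, 5], d:[1, 2, 6]  free=[FFFFFFF......]
after truncate(d, 1) → a:[0, 3, 4, 5], d:[1]  free=[FF.FFF.......]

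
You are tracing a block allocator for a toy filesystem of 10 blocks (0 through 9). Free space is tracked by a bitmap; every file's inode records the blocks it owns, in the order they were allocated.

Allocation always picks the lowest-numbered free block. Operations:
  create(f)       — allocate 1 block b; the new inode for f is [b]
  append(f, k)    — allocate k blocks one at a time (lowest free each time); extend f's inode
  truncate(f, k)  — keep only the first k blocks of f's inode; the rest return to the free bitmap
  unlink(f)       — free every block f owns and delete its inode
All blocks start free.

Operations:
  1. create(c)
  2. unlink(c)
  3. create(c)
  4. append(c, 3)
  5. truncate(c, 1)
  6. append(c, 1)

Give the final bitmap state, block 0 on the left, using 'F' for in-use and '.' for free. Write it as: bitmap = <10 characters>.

create(c): bitmap=F......... | c=[0]
unlink(c): bitmap=.......... | 
create(c): bitmap=F......... | c=[0]
append(c, 3): bitmap=FFFF...... | c=[0, 1, 2, 3]
truncate(c, 1): bitmap=F......... | c=[0]
append(c, 1): bitmap=FF........ | c=[0, 1]

bitmap = FF........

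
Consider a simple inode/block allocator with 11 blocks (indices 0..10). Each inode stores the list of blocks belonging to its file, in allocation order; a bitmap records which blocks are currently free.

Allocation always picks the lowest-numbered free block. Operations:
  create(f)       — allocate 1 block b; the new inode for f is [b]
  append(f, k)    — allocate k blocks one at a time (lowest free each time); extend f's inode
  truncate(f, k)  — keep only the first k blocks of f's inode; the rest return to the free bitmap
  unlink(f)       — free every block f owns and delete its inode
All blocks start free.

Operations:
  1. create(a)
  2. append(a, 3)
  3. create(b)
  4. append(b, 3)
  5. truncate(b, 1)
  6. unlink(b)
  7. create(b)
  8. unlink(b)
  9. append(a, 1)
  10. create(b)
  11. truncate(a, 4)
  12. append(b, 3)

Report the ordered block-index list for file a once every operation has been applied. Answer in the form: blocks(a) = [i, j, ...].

  1. create(a)  ⇒  F..........  {a→[0]}
  2. append(a, 3)  ⇒  FFFF.......  {a→[0, 1, 2, 3]}
  3. create(b)  ⇒  FFFFF......  {a→[0, 1, 2, 3]; b→[4]}
  4. append(b, 3)  ⇒  FFFFFFFF...  {a→[0, 1, 2, 3]; b→[4, 5, 6, 7]}
  5. truncate(b, 1)  ⇒  FFFFF......  {a→[0, 1, 2, 3]; b→[4]}
  6. unlink(b)  ⇒  FFFF.......  {a→[0, 1, 2, 3]}
  7. create(b)  ⇒  FFFFF......  {a→[0, 1, 2, 3]; b→[4]}
  8. unlink(b)  ⇒  FFFF.......  {a→[0, 1, 2, 3]}
  9. append(a, 1)  ⇒  FFFFF......  {a→[0, 1, 2, 3, 4]}
  10. create(b)  ⇒  FFFFFF.....  {a→[0, 1, 2, 3, 4]; b→[5]}
  11. truncate(a, 4)  ⇒  FFFF.F.....  {a→[0, 1, 2, 3]; b→[5]}
  12. append(b, 3)  ⇒  FFFFFFFF...  {a→[0, 1, 2, 3]; b→[5, 4, 6, 7]}

blocks(a) = [0, 1, 2, 3]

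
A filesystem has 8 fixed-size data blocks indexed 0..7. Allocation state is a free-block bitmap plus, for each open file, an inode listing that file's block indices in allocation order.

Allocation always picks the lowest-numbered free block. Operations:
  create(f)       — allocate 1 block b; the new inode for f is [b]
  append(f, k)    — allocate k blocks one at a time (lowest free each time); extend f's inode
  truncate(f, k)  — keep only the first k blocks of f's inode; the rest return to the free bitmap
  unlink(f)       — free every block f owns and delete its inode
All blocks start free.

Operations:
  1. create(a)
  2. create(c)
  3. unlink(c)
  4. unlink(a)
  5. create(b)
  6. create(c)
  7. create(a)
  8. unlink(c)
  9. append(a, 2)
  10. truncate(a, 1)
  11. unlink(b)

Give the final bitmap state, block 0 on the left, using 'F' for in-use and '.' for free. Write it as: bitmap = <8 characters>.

bitmap = ..F.....

[1] create(a) — a=0 (map F.......)
[2] create(c) — a=0 c=1 (map FF......)
[3] unlink(c) — a=0 (map F.......)
[4] unlink(a) —  (map ........)
[5] create(b) — b=0 (map F.......)
[6] create(c) — b=0 c=1 (map FF......)
[7] create(a) — a=2 b=0 c=1 (map FFF.....)
[8] unlink(c) — a=2 b=0 (map F.F.....)
[9] append(a, 2) — a=2,1,3 b=0 (map FFFF....)
[10] truncate(a, 1) — a=2 b=0 (map F.F.....)
[11] unlink(b) — a=2 (map ..F.....)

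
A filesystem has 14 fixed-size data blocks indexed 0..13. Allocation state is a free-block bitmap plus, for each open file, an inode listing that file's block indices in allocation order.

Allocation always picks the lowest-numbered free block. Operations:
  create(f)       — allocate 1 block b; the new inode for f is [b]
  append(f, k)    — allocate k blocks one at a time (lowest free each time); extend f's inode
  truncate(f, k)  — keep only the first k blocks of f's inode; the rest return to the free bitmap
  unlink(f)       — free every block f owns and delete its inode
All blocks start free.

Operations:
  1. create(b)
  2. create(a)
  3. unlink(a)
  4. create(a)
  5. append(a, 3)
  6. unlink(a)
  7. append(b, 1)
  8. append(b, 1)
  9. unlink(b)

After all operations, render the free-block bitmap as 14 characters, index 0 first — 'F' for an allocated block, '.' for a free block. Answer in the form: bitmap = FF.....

bitmap = ..............

  1. create(b)  ⇒  F.............  {b→[0]}
  2. create(a)  ⇒  FF............  {a→[1]; b→[0]}
  3. unlink(a)  ⇒  F.............  {b→[0]}
  4. create(a)  ⇒  FF............  {a→[1]; b→[0]}
  5. append(a, 3)  ⇒  FFFFF.........  {a→[1, 2, 3, 4]; b→[0]}
  6. unlink(a)  ⇒  F.............  {b→[0]}
  7. append(b, 1)  ⇒  FF............  {b→[0, 1]}
  8. append(b, 1)  ⇒  FFF...........  {b→[0, 1, 2]}
  9. unlink(b)  ⇒  ..............  {}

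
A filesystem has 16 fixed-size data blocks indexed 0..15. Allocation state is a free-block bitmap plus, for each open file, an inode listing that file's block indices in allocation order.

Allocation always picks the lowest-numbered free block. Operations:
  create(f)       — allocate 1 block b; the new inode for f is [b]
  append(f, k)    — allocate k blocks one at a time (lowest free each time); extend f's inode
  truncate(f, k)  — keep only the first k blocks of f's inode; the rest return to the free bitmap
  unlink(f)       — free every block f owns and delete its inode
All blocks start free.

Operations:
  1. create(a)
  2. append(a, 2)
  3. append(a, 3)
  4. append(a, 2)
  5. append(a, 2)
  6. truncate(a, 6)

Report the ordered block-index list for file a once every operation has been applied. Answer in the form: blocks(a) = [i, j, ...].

[1] create(a) — a=0 (map F...............)
[2] append(a, 2) — a=0,1,2 (map FFF.............)
[3] append(a, 3) — a=0,1,2,3,4,5 (map FFFFFF..........)
[4] append(a, 2) — a=0,1,2,3,4,5,6,7 (map FFFFFFFF........)
[5] append(a, 2) — a=0,1,2,3,4,5,6,7,8,9 (map FFFFFFFFFF......)
[6] truncate(a, 6) — a=0,1,2,3,4,5 (map FFFFFF..........)

blocks(a) = [0, 1, 2, 3, 4, 5]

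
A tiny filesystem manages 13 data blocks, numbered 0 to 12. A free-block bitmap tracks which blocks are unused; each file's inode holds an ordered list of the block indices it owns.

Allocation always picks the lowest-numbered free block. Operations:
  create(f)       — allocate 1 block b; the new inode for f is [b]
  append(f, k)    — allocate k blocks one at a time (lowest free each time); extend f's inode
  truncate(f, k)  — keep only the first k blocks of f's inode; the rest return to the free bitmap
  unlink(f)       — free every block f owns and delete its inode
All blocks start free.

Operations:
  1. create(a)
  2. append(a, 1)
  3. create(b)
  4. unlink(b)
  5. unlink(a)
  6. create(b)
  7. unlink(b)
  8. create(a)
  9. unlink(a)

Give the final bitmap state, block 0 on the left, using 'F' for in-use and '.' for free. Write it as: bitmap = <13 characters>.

bitmap = .............

  1. create(a)  ⇒  F............  {a→[0]}
  2. append(a, 1)  ⇒  FF...........  {a→[0, 1]}
  3. create(b)  ⇒  FFF..........  {a→[0, 1]; b→[2]}
  4. unlink(b)  ⇒  FF...........  {a→[0, 1]}
  5. unlink(a)  ⇒  .............  {}
  6. create(b)  ⇒  F............  {b→[0]}
  7. unlink(b)  ⇒  .............  {}
  8. create(a)  ⇒  F............  {a→[0]}
  9. unlink(a)  ⇒  .............  {}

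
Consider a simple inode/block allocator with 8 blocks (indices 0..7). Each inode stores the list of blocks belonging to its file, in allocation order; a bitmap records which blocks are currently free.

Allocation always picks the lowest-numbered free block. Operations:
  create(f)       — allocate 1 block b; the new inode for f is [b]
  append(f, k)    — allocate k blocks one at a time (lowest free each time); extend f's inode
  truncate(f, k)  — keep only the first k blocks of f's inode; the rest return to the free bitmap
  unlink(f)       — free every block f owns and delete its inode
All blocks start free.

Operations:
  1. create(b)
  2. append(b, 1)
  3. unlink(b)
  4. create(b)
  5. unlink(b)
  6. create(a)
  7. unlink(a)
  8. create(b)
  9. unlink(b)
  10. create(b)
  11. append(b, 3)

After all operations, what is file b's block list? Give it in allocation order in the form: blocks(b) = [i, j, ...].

  1. create(b)  ⇒  F.......  {b→[0]}
  2. append(b, 1)  ⇒  FF......  {b→[0, 1]}
  3. unlink(b)  ⇒  ........  {}
  4. create(b)  ⇒  F.......  {b→[0]}
  5. unlink(b)  ⇒  ........  {}
  6. create(a)  ⇒  F.......  {a→[0]}
  7. unlink(a)  ⇒  ........  {}
  8. create(b)  ⇒  F.......  {b→[0]}
  9. unlink(b)  ⇒  ........  {}
  10. create(b)  ⇒  F.......  {b→[0]}
  11. append(b, 3)  ⇒  FFFF....  {b→[0, 1, 2, 3]}

blocks(b) = [0, 1, 2, 3]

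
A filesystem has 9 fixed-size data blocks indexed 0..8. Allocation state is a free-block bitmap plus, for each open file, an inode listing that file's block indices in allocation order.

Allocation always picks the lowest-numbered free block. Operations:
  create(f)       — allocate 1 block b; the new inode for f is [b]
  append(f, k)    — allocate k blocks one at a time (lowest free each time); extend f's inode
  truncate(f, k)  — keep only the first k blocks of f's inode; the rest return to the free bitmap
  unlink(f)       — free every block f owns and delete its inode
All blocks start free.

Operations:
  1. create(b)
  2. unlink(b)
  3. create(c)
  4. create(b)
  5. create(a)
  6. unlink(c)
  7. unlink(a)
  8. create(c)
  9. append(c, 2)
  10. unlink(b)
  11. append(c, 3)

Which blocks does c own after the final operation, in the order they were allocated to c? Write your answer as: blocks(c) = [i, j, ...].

after create(b) → b:[0]  free=[F........]
after unlink(b) →   free=[.........]
after create(c) → c:[0]  free=[F........]
after create(b) → b:[1], c:[0]  free=[FF.......]
after create(a) → a:[2], b:[1], c:[0]  free=[FFF......]
after unlink(c) → a:[2], b:[1]  free=[.FF......]
after unlink(a) → b:[1]  free=[.F.......]
after create(c) → b:[1], c:[0]  free=[FF.......]
after append(c, 2) → b:[1], c:[0, 2, 3]  free=[FFFF.....]
after unlink(b) → c:[0, 2, 3]  free=[F.FF.....]
after append(c, 3) → c:[0, 2, 3, 1, 4, 5]  free=[FFFFFF...]

blocks(c) = [0, 2, 3, 1, 4, 5]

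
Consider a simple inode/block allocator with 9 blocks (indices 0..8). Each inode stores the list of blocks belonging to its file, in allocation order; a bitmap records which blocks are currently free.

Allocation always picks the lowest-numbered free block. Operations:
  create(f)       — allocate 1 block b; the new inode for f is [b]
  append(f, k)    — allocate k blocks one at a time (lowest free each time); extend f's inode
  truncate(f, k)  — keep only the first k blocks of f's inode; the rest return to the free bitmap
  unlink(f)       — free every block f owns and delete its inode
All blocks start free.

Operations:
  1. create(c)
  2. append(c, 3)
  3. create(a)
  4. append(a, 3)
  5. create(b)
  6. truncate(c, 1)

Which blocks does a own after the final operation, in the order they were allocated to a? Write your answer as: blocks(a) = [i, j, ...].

  1. create(c)  ⇒  F........  {c→[0]}
  2. append(c, 3)  ⇒  FFFF.....  {c→[0, 1, 2, 3]}
  3. create(a)  ⇒  FFFFF....  {a→[4]; c→[0, 1, 2, 3]}
  4. append(a, 3)  ⇒  FFFFFFFF.  {a→[4, 5, 6, 7]; c→[0, 1, 2, 3]}
  5. create(b)  ⇒  FFFFFFFFF  {a→[4, 5, 6, 7]; b→[8]; c→[0, 1, 2, 3]}
  6. truncate(c, 1)  ⇒  F...FFFFF  {a→[4, 5, 6, 7]; b→[8]; c→[0]}

blocks(a) = [4, 5, 6, 7]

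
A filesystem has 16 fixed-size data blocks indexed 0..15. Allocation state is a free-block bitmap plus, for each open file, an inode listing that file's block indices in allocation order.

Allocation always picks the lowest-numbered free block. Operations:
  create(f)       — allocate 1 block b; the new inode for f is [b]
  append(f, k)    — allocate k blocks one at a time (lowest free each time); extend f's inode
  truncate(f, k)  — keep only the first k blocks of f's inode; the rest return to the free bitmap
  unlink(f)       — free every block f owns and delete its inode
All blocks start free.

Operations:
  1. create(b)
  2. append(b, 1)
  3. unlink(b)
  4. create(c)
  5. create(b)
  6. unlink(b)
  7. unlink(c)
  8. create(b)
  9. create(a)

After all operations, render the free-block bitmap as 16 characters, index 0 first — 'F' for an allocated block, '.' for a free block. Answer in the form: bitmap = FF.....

bitmap = FF..............

[1] create(b) — b=0 (map F...............)
[2] append(b, 1) — b=0,1 (map FF..............)
[3] unlink(b) —  (map ................)
[4] create(c) — c=0 (map F...............)
[5] create(b) — b=1 c=0 (map FF..............)
[6] unlink(b) — c=0 (map F...............)
[7] unlink(c) —  (map ................)
[8] create(b) — b=0 (map F...............)
[9] create(a) — a=1 b=0 (map FF..............)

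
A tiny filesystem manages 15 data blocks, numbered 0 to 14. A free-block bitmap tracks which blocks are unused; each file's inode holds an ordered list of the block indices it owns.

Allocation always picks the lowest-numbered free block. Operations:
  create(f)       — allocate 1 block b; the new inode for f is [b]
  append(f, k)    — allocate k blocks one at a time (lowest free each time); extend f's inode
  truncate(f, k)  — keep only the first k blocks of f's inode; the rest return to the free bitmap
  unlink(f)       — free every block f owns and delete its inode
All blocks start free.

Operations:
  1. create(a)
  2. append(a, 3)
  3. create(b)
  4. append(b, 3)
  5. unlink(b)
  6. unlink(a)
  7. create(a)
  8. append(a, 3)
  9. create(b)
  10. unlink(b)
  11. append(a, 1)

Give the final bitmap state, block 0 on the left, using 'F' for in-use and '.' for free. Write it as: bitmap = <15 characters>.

bitmap = FFFFF..........

[1] create(a) — a=0 (map F..............)
[2] append(a, 3) — a=0,1,2,3 (map FFFF...........)
[3] create(b) — a=0,1,2,3 b=4 (map FFFFF..........)
[4] append(b, 3) — a=0,1,2,3 b=4,5,6,7 (map FFFFFFFF.......)
[5] unlink(b) — a=0,1,2,3 (map FFFF...........)
[6] unlink(a) —  (map ...............)
[7] create(a) — a=0 (map F..............)
[8] append(a, 3) — a=0,1,2,3 (map FFFF...........)
[9] create(b) — a=0,1,2,3 b=4 (map FFFFF..........)
[10] unlink(b) — a=0,1,2,3 (map FFFF...........)
[11] append(a, 1) — a=0,1,2,3,4 (map FFFFF..........)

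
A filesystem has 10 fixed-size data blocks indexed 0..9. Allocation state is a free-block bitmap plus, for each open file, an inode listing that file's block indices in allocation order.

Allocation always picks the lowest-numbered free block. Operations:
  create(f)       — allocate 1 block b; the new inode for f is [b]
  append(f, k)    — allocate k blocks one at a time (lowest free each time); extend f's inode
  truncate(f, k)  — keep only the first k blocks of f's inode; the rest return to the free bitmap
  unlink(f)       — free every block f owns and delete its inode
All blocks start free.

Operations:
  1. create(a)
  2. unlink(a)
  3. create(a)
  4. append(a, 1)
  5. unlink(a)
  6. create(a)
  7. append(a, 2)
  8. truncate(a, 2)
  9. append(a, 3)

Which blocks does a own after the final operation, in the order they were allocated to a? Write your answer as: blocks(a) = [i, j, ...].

[1] create(a) — a=0 (map F.........)
[2] unlink(a) —  (map ..........)
[3] create(a) — a=0 (map F.........)
[4] append(a, 1) — a=0,1 (map FF........)
[5] unlink(a) —  (map ..........)
[6] create(a) — a=0 (map F.........)
[7] append(a, 2) — a=0,1,2 (map FFF.......)
[8] truncate(a, 2) — a=0,1 (map FF........)
[9] append(a, 3) — a=0,1,2,3,4 (map FFFFF.....)

blocks(a) = [0, 1, 2, 3, 4]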